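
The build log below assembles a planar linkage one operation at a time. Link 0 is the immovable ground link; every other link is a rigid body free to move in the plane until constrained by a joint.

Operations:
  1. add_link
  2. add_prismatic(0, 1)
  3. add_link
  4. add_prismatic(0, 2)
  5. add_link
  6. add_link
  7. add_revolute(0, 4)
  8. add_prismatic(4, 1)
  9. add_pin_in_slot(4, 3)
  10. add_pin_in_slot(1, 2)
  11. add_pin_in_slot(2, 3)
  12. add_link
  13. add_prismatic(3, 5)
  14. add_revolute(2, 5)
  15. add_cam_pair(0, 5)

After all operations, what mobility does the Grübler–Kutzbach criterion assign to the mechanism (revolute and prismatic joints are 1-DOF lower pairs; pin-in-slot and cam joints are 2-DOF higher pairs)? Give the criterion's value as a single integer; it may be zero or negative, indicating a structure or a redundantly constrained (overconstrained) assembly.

M = -1

ground; <1,0,0>
#1 <2,0,0>
P:0↔1 J1 <2,1,0>
#2 <3,1,0>
P:0↔2 J1 <3,2,0>
#3 <4,2,0>
#4 <5,2,0>
R:0↔4 J1 <5,3,0>
P:4↔1 J1 <5,4,0>
PS:4↔3 J2 <5,4,1>
PS:1↔2 J2 <5,4,2>
PS:2↔3 J2 <5,4,3>
#5 <6,4,3>
P:3↔5 J1 <6,5,3>
R:2↔5 J1 <6,6,3>
C:0↔5 J2 <6,6,4>
3×5 − 2×6 − 1×4 = -1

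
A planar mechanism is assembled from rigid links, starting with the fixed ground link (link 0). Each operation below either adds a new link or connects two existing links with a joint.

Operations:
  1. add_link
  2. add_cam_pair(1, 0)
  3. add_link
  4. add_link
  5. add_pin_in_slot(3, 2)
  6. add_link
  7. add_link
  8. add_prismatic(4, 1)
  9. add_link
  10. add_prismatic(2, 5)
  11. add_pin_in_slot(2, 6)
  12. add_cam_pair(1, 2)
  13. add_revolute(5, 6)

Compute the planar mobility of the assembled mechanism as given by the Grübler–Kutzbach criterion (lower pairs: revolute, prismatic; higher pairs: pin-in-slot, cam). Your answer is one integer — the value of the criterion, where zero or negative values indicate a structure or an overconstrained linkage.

M = 8

link 0 = ground. State L|J1|J2 = 1|0|0
+link1  2|0|0
C(1,0) f=2→J2  2|0|1
+link2  3|0|1
+link3  4|0|1
PS(3,2) f=2→J2  4|0|2
+link4  5|0|2
+link5  6|0|2
P(4,1) f=1→J1  6|1|2
+link6  7|1|2
P(2,5) f=1→J1  7|2|2
PS(2,6) f=2→J2  7|2|3
C(1,2) f=2→J2  7|2|4
R(5,6) f=1→J1  7|3|4
M = 3(7−1)−2·3−4 = 18−6−4 = 8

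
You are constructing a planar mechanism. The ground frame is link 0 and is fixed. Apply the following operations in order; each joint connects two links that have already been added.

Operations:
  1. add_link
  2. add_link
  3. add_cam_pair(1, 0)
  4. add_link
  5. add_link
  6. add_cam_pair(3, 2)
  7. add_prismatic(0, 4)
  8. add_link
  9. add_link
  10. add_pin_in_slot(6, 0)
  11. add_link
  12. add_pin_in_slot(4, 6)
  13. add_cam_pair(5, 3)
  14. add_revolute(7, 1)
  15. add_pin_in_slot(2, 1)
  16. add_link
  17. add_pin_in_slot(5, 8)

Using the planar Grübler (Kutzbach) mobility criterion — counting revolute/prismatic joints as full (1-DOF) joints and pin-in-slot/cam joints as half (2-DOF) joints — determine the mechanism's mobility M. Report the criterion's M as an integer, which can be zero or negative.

M = 13

L=1 J1=0 J2=0
add link → L=2 J1=0 J2=0
add link → L=3 J1=0 J2=0
C@1,0 dof=2 J2 → L=3 J1=0 J2=1
add link → L=4 J1=0 J2=1
add link → L=5 J1=0 J2=1
C@3,2 dof=2 J2 → L=5 J1=0 J2=2
P@0,4 dof=1 J1 → L=5 J1=1 J2=2
add link → L=6 J1=1 J2=2
add link → L=7 J1=1 J2=2
PS@6,0 dof=2 J2 → L=7 J1=1 J2=3
add link → L=8 J1=1 J2=3
PS@4,6 dof=2 J2 → L=8 J1=1 J2=4
C@5,3 dof=2 J2 → L=8 J1=1 J2=5
R@7,1 dof=1 J1 → L=8 J1=2 J2=5
PS@2,1 dof=2 J2 → L=8 J1=2 J2=6
add link → L=9 J1=2 J2=6
PS@5,8 dof=2 J2 → L=9 J1=2 J2=7
M=3(L−1)−2J1−J2=3·8−2·2−7=13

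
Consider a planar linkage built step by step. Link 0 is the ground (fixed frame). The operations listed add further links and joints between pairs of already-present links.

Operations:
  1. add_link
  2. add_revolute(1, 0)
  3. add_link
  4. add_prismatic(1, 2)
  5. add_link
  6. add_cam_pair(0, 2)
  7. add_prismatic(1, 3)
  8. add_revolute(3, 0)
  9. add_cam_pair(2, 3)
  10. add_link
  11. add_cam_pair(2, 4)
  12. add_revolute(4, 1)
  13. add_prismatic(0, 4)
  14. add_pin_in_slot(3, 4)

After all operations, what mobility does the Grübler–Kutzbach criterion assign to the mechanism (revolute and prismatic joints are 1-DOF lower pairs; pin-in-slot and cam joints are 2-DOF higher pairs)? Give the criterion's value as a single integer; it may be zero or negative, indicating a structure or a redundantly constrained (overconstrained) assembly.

L=1 J1=0 J2=0
add link → L=2 J1=0 J2=0
R@1,0 dof=1 J1 → L=2 J1=1 J2=0
add link → L=3 J1=1 J2=0
P@1,2 dof=1 J1 → L=3 J1=2 J2=0
add link → L=4 J1=2 J2=0
C@0,2 dof=2 J2 → L=4 J1=2 J2=1
P@1,3 dof=1 J1 → L=4 J1=3 J2=1
R@3,0 dof=1 J1 → L=4 J1=4 J2=1
C@2,3 dof=2 J2 → L=4 J1=4 J2=2
add link → L=5 J1=4 J2=2
C@2,4 dof=2 J2 → L=5 J1=4 J2=3
R@4,1 dof=1 J1 → L=5 J1=5 J2=3
P@0,4 dof=1 J1 → L=5 J1=6 J2=3
PS@3,4 dof=2 J2 → L=5 J1=6 J2=4
M=3(L−1)−2J1−J2=3·4−2·6−4=-4

M = -4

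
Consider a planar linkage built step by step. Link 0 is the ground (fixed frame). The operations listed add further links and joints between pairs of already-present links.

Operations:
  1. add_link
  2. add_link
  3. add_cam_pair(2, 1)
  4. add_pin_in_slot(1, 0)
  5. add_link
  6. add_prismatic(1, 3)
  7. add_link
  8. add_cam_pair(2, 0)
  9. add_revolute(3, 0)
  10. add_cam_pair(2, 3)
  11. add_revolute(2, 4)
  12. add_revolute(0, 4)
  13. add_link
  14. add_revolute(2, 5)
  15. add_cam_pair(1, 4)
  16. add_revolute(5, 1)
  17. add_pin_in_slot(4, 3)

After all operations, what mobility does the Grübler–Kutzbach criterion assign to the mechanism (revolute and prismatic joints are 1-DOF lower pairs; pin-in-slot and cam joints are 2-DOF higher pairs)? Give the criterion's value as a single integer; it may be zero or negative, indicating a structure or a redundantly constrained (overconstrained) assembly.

(L,J1,J2)=(1,0,0); link0 fixed
link1: (2,0,0)
link2: (3,0,0)
C 2-1 [J2]: (3,0,1)
PS 1-0 [J2]: (3,0,2)
link3: (4,0,2)
P 1-3 [J1]: (4,1,2)
link4: (5,1,2)
C 2-0 [J2]: (5,1,3)
R 3-0 [J1]: (5,2,3)
C 2-3 [J2]: (5,2,4)
R 2-4 [J1]: (5,3,4)
R 0-4 [J1]: (5,4,4)
link5: (6,4,4)
R 2-5 [J1]: (6,5,4)
C 1-4 [J2]: (6,5,5)
R 5-1 [J1]: (6,6,5)
PS 4-3 [J2]: (6,6,6)
Grübler: 3·5 − 2·6 − 6 = -3

M = -3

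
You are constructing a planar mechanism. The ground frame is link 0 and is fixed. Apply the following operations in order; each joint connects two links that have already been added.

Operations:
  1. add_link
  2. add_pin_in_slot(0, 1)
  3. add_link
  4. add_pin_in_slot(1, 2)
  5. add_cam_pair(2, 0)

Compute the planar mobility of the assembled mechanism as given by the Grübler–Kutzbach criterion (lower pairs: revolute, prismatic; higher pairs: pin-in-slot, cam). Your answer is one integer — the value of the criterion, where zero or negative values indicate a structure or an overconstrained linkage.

[1;0;0] (link 0 is ground)
L+ [2;0;0]
PS(0,1)∈J2 [2;0;1]
L+ [3;0;1]
PS(1,2)∈J2 [3;0;2]
C(2,0)∈J2 [3;0;3]
mobility = 6 − 0 − 3 = 3

M = 3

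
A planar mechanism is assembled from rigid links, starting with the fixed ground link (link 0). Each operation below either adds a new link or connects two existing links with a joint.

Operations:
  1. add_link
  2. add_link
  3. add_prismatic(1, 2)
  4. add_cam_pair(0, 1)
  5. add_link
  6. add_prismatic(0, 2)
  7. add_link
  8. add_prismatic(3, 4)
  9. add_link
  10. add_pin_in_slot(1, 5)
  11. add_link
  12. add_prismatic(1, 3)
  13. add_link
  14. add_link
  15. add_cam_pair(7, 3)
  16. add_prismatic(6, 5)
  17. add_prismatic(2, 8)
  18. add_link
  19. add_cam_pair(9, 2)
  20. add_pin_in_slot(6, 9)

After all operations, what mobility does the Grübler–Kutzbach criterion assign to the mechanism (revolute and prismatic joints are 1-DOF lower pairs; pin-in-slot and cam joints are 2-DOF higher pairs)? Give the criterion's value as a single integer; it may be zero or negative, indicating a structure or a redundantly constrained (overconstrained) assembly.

ground; <1,0,0>
#1 <2,0,0>
#2 <3,0,0>
P:1↔2 J1 <3,1,0>
C:0↔1 J2 <3,1,1>
#3 <4,1,1>
P:0↔2 J1 <4,2,1>
#4 <5,2,1>
P:3↔4 J1 <5,3,1>
#5 <6,3,1>
PS:1↔5 J2 <6,3,2>
#6 <7,3,2>
P:1↔3 J1 <7,4,2>
#7 <8,4,2>
#8 <9,4,2>
C:7↔3 J2 <9,4,3>
P:6↔5 J1 <9,5,3>
P:2↔8 J1 <9,6,3>
#9 <10,6,3>
C:9↔2 J2 <10,6,4>
PS:6↔9 J2 <10,6,5>
3×9 − 2×6 − 1×5 = 10

M = 10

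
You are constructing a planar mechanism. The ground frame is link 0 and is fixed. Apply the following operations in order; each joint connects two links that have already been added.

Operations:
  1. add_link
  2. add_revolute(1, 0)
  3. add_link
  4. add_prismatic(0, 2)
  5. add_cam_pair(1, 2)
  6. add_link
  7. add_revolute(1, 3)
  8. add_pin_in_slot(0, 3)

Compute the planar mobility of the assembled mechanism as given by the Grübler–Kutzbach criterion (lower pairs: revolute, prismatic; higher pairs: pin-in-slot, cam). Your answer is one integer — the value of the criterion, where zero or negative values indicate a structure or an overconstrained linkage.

link 0 = ground. State L|J1|J2 = 1|0|0
+link1  2|0|0
R(1,0) f=1→J1  2|1|0
+link2  3|1|0
P(0,2) f=1→J1  3|2|0
C(1,2) f=2→J2  3|2|1
+link3  4|2|1
R(1,3) f=1→J1  4|3|1
PS(0,3) f=2→J2  4|3|2
M = 3(4−1)−2·3−2 = 9−6−2 = 1

M = 1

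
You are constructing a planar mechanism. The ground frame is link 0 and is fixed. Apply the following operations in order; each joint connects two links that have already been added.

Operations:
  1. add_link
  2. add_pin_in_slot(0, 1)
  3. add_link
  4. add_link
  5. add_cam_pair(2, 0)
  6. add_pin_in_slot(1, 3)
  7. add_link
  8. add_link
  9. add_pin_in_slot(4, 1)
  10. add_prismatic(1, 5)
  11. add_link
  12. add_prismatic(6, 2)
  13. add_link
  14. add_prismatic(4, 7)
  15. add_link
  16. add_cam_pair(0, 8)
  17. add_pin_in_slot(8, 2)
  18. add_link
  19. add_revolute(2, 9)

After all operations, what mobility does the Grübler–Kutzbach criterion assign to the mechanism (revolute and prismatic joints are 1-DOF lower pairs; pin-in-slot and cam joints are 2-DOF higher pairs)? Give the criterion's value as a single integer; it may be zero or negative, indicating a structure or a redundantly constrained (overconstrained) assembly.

M = 13

[1;0;0] (link 0 is ground)
L+ [2;0;0]
PS(0,1)∈J2 [2;0;1]
L+ [3;0;1]
L+ [4;0;1]
C(2,0)∈J2 [4;0;2]
PS(1,3)∈J2 [4;0;3]
L+ [5;0;3]
L+ [6;0;3]
PS(4,1)∈J2 [6;0;4]
P(1,5)∈J1 [6;1;4]
L+ [7;1;4]
P(6,2)∈J1 [7;2;4]
L+ [8;2;4]
P(4,7)∈J1 [8;3;4]
L+ [9;3;4]
C(0,8)∈J2 [9;3;5]
PS(8,2)∈J2 [9;3;6]
L+ [10;3;6]
R(2,9)∈J1 [10;4;6]
mobility = 27 − 8 − 6 = 13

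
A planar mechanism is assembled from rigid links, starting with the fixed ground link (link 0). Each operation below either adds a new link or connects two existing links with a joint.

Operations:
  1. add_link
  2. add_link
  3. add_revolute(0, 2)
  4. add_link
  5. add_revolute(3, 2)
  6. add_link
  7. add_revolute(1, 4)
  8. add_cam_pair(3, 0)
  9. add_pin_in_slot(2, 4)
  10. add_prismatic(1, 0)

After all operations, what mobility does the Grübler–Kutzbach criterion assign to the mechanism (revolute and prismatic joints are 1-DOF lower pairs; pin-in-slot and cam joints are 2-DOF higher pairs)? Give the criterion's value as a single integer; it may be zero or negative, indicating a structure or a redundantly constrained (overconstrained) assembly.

link 0 = ground. State L|J1|J2 = 1|0|0
+link1  2|0|0
+link2  3|0|0
R(0,2) f=1→J1  3|1|0
+link3  4|1|0
R(3,2) f=1→J1  4|2|0
+link4  5|2|0
R(1,4) f=1→J1  5|3|0
C(3,0) f=2→J2  5|3|1
PS(2,4) f=2→J2  5|3|2
P(1,0) f=1→J1  5|4|2
M = 3(5−1)−2·4−2 = 12−8−2 = 2

M = 2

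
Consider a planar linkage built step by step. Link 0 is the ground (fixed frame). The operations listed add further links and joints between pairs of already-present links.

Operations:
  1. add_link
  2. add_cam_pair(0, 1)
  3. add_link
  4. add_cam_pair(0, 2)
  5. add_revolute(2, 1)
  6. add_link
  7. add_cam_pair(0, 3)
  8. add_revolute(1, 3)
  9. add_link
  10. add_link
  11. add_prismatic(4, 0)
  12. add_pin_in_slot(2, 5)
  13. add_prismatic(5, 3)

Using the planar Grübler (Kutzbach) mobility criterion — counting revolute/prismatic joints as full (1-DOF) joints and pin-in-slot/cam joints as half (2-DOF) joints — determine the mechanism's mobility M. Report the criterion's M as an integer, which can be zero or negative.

link 0 = ground. State L|J1|J2 = 1|0|0
+link1  2|0|0
C(0,1) f=2→J2  2|0|1
+link2  3|0|1
C(0,2) f=2→J2  3|0|2
R(2,1) f=1→J1  3|1|2
+link3  4|1|2
C(0,3) f=2→J2  4|1|3
R(1,3) f=1→J1  4|2|3
+link4  5|2|3
+link5  6|2|3
P(4,0) f=1→J1  6|3|3
PS(2,5) f=2→J2  6|3|4
P(5,3) f=1→J1  6|4|4
M = 3(6−1)−2·4−4 = 15−8−4 = 3

M = 3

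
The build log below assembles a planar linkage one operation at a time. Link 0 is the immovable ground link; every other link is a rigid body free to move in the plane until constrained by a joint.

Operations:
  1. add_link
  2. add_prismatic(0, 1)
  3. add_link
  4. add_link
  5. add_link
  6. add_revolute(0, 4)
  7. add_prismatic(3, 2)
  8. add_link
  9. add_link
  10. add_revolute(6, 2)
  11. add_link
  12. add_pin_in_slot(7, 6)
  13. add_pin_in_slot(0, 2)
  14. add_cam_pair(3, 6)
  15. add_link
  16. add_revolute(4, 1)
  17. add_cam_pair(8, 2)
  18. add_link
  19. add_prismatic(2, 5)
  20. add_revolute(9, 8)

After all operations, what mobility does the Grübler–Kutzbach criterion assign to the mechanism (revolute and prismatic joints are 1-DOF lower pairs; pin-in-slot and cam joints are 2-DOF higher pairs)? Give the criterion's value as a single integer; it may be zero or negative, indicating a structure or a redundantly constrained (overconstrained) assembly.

M = 9

[1;0;0] (link 0 is ground)
L+ [2;0;0]
P(0,1)∈J1 [2;1;0]
L+ [3;1;0]
L+ [4;1;0]
L+ [5;1;0]
R(0,4)∈J1 [5;2;0]
P(3,2)∈J1 [5;3;0]
L+ [6;3;0]
L+ [7;3;0]
R(6,2)∈J1 [7;4;0]
L+ [8;4;0]
PS(7,6)∈J2 [8;4;1]
PS(0,2)∈J2 [8;4;2]
C(3,6)∈J2 [8;4;3]
L+ [9;4;3]
R(4,1)∈J1 [9;5;3]
C(8,2)∈J2 [9;5;4]
L+ [10;5;4]
P(2,5)∈J1 [10;6;4]
R(9,8)∈J1 [10;7;4]
mobility = 27 − 14 − 4 = 9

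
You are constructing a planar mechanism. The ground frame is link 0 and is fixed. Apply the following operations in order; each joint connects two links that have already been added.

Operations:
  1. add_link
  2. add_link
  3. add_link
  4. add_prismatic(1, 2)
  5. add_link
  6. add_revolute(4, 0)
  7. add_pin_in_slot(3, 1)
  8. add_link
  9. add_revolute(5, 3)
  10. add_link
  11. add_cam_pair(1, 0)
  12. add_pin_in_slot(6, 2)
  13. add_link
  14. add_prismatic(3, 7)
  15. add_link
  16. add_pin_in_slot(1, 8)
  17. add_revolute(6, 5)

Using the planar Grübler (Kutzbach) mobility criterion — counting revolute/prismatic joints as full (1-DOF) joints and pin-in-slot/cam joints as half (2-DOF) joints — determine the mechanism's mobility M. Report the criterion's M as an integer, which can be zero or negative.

ground; <1,0,0>
#1 <2,0,0>
#2 <3,0,0>
#3 <4,0,0>
P:1↔2 J1 <4,1,0>
#4 <5,1,0>
R:4↔0 J1 <5,2,0>
PS:3↔1 J2 <5,2,1>
#5 <6,2,1>
R:5↔3 J1 <6,3,1>
#6 <7,3,1>
C:1↔0 J2 <7,3,2>
PS:6↔2 J2 <7,3,3>
#7 <8,3,3>
P:3↔7 J1 <8,4,3>
#8 <9,4,3>
PS:1↔8 J2 <9,4,4>
R:6↔5 J1 <9,5,4>
3×8 − 2×5 − 1×4 = 10

M = 10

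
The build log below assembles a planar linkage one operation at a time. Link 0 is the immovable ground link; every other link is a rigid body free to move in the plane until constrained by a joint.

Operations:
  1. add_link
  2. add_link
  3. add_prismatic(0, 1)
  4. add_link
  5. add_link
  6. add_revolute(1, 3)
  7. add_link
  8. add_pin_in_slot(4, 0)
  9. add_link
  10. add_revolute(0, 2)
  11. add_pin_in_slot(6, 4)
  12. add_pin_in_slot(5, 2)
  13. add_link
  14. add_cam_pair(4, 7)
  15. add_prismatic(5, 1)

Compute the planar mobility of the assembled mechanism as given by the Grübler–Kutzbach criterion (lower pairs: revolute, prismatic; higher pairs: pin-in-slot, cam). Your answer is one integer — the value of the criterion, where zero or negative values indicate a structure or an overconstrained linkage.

[1;0;0] (link 0 is ground)
L+ [2;0;0]
L+ [3;0;0]
P(0,1)∈J1 [3;1;0]
L+ [4;1;0]
L+ [5;1;0]
R(1,3)∈J1 [5;2;0]
L+ [6;2;0]
PS(4,0)∈J2 [6;2;1]
L+ [7;2;1]
R(0,2)∈J1 [7;3;1]
PS(6,4)∈J2 [7;3;2]
PS(5,2)∈J2 [7;3;3]
L+ [8;3;3]
C(4,7)∈J2 [8;3;4]
P(5,1)∈J1 [8;4;4]
mobility = 21 − 8 − 4 = 9

M = 9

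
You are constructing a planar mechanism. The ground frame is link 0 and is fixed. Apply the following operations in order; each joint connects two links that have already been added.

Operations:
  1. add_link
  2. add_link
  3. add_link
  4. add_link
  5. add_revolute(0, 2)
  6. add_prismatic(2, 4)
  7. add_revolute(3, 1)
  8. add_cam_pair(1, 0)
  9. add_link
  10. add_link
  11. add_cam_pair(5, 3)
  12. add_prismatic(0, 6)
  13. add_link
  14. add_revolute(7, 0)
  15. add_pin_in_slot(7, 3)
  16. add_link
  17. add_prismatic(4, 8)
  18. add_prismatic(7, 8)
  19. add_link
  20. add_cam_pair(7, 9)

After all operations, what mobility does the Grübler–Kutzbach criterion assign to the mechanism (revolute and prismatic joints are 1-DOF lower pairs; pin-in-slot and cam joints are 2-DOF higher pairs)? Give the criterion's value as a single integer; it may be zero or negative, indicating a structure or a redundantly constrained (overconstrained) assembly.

[1;0;0] (link 0 is ground)
L+ [2;0;0]
L+ [3;0;0]
L+ [4;0;0]
L+ [5;0;0]
R(0,2)∈J1 [5;1;0]
P(2,4)∈J1 [5;2;0]
R(3,1)∈J1 [5;3;0]
C(1,0)∈J2 [5;3;1]
L+ [6;3;1]
L+ [7;3;1]
C(5,3)∈J2 [7;3;2]
P(0,6)∈J1 [7;4;2]
L+ [8;4;2]
R(7,0)∈J1 [8;5;2]
PS(7,3)∈J2 [8;5;3]
L+ [9;5;3]
P(4,8)∈J1 [9;6;3]
P(7,8)∈J1 [9;7;3]
L+ [10;7;3]
C(7,9)∈J2 [10;7;4]
mobility = 27 − 14 − 4 = 9

M = 9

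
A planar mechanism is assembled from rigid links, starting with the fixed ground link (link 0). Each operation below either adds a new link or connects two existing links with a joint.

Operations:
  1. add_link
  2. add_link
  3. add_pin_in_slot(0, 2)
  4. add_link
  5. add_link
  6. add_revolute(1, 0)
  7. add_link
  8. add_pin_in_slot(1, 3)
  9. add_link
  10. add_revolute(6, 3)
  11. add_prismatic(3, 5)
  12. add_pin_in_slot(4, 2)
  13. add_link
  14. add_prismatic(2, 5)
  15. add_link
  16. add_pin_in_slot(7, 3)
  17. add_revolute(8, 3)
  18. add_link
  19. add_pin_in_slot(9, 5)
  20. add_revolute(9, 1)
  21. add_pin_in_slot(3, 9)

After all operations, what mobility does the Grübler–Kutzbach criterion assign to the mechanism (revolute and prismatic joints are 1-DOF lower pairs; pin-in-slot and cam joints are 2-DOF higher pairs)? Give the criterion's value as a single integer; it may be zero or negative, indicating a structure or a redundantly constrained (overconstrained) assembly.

M = 9

ground; <1,0,0>
#1 <2,0,0>
#2 <3,0,0>
PS:0↔2 J2 <3,0,1>
#3 <4,0,1>
#4 <5,0,1>
R:1↔0 J1 <5,1,1>
#5 <6,1,1>
PS:1↔3 J2 <6,1,2>
#6 <7,1,2>
R:6↔3 J1 <7,2,2>
P:3↔5 J1 <7,3,2>
PS:4↔2 J2 <7,3,3>
#7 <8,3,3>
P:2↔5 J1 <8,4,3>
#8 <9,4,3>
PS:7↔3 J2 <9,4,4>
R:8↔3 J1 <9,5,4>
#9 <10,5,4>
PS:9↔5 J2 <10,5,5>
R:9↔1 J1 <10,6,5>
PS:3↔9 J2 <10,6,6>
3×9 − 2×6 − 1×6 = 9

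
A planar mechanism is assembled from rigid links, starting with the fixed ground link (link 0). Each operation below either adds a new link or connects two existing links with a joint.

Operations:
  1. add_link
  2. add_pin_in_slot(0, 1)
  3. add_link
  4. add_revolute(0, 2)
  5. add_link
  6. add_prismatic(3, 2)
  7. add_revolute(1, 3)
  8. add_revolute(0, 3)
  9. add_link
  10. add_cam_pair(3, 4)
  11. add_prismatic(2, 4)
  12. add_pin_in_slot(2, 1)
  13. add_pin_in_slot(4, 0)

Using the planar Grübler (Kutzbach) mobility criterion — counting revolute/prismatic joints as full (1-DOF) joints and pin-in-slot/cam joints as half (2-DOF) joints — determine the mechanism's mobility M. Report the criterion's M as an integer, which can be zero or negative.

link 0 = ground. State L|J1|J2 = 1|0|0
+link1  2|0|0
PS(0,1) f=2→J2  2|0|1
+link2  3|0|1
R(0,2) f=1→J1  3|1|1
+link3  4|1|1
P(3,2) f=1→J1  4|2|1
R(1,3) f=1→J1  4|3|1
R(0,3) f=1→J1  4|4|1
+link4  5|4|1
C(3,4) f=2→J2  5|4|2
P(2,4) f=1→J1  5|5|2
PS(2,1) f=2→J2  5|5|3
PS(4,0) f=2→J2  5|5|4
M = 3(5−1)−2·5−4 = 12−10−4 = -2

M = -2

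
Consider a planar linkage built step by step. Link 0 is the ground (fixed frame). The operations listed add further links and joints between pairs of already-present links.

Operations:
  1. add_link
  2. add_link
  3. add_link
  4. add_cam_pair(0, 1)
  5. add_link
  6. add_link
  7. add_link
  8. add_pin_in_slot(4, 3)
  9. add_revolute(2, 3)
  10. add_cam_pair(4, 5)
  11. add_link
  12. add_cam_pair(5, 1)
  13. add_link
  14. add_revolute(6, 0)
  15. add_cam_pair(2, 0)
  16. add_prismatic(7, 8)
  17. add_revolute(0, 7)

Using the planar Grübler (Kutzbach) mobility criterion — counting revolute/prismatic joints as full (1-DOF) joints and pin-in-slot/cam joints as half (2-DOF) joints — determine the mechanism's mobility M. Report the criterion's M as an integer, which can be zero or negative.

[1;0;0] (link 0 is ground)
L+ [2;0;0]
L+ [3;0;0]
L+ [4;0;0]
C(0,1)∈J2 [4;0;1]
L+ [5;0;1]
L+ [6;0;1]
L+ [7;0;1]
PS(4,3)∈J2 [7;0;2]
R(2,3)∈J1 [7;1;2]
C(4,5)∈J2 [7;1;3]
L+ [8;1;3]
C(5,1)∈J2 [8;1;4]
L+ [9;1;4]
R(6,0)∈J1 [9;2;4]
C(2,0)∈J2 [9;2;5]
P(7,8)∈J1 [9;3;5]
R(0,7)∈J1 [9;4;5]
mobility = 24 − 8 − 5 = 11

M = 11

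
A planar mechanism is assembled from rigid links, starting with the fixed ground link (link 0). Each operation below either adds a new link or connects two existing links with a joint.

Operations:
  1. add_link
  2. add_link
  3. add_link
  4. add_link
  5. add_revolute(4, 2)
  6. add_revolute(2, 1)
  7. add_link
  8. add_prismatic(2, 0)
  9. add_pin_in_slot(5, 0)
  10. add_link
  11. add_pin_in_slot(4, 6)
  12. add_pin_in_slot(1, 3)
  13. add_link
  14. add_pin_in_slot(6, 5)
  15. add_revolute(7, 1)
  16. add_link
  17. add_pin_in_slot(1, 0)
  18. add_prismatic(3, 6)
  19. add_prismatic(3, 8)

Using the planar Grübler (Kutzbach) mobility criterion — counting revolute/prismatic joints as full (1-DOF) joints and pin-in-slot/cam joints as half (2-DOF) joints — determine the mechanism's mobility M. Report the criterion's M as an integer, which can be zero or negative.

L=1 J1=0 J2=0
add link → L=2 J1=0 J2=0
add link → L=3 J1=0 J2=0
add link → L=4 J1=0 J2=0
add link → L=5 J1=0 J2=0
R@4,2 dof=1 J1 → L=5 J1=1 J2=0
R@2,1 dof=1 J1 → L=5 J1=2 J2=0
add link → L=6 J1=2 J2=0
P@2,0 dof=1 J1 → L=6 J1=3 J2=0
PS@5,0 dof=2 J2 → L=6 J1=3 J2=1
add link → L=7 J1=3 J2=1
PS@4,6 dof=2 J2 → L=7 J1=3 J2=2
PS@1,3 dof=2 J2 → L=7 J1=3 J2=3
add link → L=8 J1=3 J2=3
PS@6,5 dof=2 J2 → L=8 J1=3 J2=4
R@7,1 dof=1 J1 → L=8 J1=4 J2=4
add link → L=9 J1=4 J2=4
PS@1,0 dof=2 J2 → L=9 J1=4 J2=5
P@3,6 dof=1 J1 → L=9 J1=5 J2=5
P@3,8 dof=1 J1 → L=9 J1=6 J2=5
M=3(L−1)−2J1−J2=3·8−2·6−5=7

M = 7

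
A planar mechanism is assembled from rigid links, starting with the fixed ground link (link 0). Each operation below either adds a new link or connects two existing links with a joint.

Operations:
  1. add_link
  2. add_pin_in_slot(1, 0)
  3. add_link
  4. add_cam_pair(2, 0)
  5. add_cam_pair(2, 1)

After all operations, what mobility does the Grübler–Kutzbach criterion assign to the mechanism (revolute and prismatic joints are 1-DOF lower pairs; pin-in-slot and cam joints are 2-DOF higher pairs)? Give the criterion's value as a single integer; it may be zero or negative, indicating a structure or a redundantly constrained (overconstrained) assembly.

(L,J1,J2)=(1,0,0); link0 fixed
link1: (2,0,0)
PS 1-0 [J2]: (2,0,1)
link2: (3,0,1)
C 2-0 [J2]: (3,0,2)
C 2-1 [J2]: (3,0,3)
Grübler: 3·2 − 2·0 − 3 = 3

M = 3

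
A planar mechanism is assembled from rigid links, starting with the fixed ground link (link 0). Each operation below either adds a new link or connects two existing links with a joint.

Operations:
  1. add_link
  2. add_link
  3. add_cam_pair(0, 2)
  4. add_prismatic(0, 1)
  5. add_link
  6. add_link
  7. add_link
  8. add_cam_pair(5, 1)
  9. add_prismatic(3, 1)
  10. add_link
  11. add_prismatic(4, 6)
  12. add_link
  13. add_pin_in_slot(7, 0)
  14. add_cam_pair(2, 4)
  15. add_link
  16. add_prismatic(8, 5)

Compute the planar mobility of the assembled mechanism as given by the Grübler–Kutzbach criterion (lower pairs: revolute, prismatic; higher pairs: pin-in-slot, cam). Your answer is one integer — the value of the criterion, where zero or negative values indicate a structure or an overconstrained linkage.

M = 12

L=1 J1=0 J2=0
add link → L=2 J1=0 J2=0
add link → L=3 J1=0 J2=0
C@0,2 dof=2 J2 → L=3 J1=0 J2=1
P@0,1 dof=1 J1 → L=3 J1=1 J2=1
add link → L=4 J1=1 J2=1
add link → L=5 J1=1 J2=1
add link → L=6 J1=1 J2=1
C@5,1 dof=2 J2 → L=6 J1=1 J2=2
P@3,1 dof=1 J1 → L=6 J1=2 J2=2
add link → L=7 J1=2 J2=2
P@4,6 dof=1 J1 → L=7 J1=3 J2=2
add link → L=8 J1=3 J2=2
PS@7,0 dof=2 J2 → L=8 J1=3 J2=3
C@2,4 dof=2 J2 → L=8 J1=3 J2=4
add link → L=9 J1=3 J2=4
P@8,5 dof=1 J1 → L=9 J1=4 J2=4
M=3(L−1)−2J1−J2=3·8−2·4−4=12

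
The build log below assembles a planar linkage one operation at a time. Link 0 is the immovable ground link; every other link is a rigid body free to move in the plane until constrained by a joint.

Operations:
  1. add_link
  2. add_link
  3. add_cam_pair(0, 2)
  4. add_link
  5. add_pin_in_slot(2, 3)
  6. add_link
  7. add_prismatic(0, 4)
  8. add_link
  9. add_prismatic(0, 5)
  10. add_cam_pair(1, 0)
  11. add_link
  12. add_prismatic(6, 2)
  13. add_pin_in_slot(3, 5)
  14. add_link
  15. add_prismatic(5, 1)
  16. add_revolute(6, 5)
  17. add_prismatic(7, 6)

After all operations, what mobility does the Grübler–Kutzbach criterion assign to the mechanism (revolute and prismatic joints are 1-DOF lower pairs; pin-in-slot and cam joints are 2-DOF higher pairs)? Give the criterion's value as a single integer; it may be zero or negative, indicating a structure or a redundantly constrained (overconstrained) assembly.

M = 5

[1;0;0] (link 0 is ground)
L+ [2;0;0]
L+ [3;0;0]
C(0,2)∈J2 [3;0;1]
L+ [4;0;1]
PS(2,3)∈J2 [4;0;2]
L+ [5;0;2]
P(0,4)∈J1 [5;1;2]
L+ [6;1;2]
P(0,5)∈J1 [6;2;2]
C(1,0)∈J2 [6;2;3]
L+ [7;2;3]
P(6,2)∈J1 [7;3;3]
PS(3,5)∈J2 [7;3;4]
L+ [8;3;4]
P(5,1)∈J1 [8;4;4]
R(6,5)∈J1 [8;5;4]
P(7,6)∈J1 [8;6;4]
mobility = 21 − 12 − 4 = 5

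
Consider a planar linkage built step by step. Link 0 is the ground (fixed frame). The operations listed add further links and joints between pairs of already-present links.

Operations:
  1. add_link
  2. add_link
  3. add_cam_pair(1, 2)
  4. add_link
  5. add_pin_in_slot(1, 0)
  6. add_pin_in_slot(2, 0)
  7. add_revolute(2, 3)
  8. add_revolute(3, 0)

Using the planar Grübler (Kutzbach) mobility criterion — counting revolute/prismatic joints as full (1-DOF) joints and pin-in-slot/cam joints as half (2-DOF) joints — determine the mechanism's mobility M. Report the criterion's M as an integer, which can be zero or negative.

M = 2

L=1 J1=0 J2=0
add link → L=2 J1=0 J2=0
add link → L=3 J1=0 J2=0
C@1,2 dof=2 J2 → L=3 J1=0 J2=1
add link → L=4 J1=0 J2=1
PS@1,0 dof=2 J2 → L=4 J1=0 J2=2
PS@2,0 dof=2 J2 → L=4 J1=0 J2=3
R@2,3 dof=1 J1 → L=4 J1=1 J2=3
R@3,0 dof=1 J1 → L=4 J1=2 J2=3
M=3(L−1)−2J1−J2=3·3−2·2−3=2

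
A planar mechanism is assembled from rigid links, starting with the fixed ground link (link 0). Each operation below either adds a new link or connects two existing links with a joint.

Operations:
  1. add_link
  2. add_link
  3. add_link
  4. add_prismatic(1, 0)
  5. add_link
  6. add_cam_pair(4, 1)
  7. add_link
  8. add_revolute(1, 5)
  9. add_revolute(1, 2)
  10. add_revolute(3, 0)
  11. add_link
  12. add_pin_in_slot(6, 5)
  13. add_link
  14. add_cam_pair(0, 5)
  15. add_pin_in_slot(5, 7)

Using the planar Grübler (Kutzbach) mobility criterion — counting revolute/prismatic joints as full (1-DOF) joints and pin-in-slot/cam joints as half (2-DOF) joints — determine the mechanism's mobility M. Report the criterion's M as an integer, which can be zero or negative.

M = 9

L=1 J1=0 J2=0
add link → L=2 J1=0 J2=0
add link → L=3 J1=0 J2=0
add link → L=4 J1=0 J2=0
P@1,0 dof=1 J1 → L=4 J1=1 J2=0
add link → L=5 J1=1 J2=0
C@4,1 dof=2 J2 → L=5 J1=1 J2=1
add link → L=6 J1=1 J2=1
R@1,5 dof=1 J1 → L=6 J1=2 J2=1
R@1,2 dof=1 J1 → L=6 J1=3 J2=1
R@3,0 dof=1 J1 → L=6 J1=4 J2=1
add link → L=7 J1=4 J2=1
PS@6,5 dof=2 J2 → L=7 J1=4 J2=2
add link → L=8 J1=4 J2=2
C@0,5 dof=2 J2 → L=8 J1=4 J2=3
PS@5,7 dof=2 J2 → L=8 J1=4 J2=4
M=3(L−1)−2J1−J2=3·7−2·4−4=9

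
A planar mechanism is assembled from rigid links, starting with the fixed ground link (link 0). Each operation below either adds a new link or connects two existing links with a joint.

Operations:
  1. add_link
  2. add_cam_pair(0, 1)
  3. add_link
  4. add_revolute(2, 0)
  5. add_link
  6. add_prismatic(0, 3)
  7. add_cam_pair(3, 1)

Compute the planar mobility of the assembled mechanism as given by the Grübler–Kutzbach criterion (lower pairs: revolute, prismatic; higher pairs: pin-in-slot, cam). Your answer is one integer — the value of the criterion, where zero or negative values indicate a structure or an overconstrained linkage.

[1;0;0] (link 0 is ground)
L+ [2;0;0]
C(0,1)∈J2 [2;0;1]
L+ [3;0;1]
R(2,0)∈J1 [3;1;1]
L+ [4;1;1]
P(0,3)∈J1 [4;2;1]
C(3,1)∈J2 [4;2;2]
mobility = 9 − 4 − 2 = 3

M = 3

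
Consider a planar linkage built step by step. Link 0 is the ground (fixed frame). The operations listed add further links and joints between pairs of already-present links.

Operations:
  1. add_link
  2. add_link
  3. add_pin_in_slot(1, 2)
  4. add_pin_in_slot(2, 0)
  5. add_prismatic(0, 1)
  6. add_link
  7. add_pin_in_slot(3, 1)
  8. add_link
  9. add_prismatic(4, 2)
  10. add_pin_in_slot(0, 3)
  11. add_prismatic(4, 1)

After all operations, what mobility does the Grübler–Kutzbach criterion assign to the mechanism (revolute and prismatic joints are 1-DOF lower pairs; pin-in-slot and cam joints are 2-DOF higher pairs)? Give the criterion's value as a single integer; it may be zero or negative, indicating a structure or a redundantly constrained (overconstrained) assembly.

ground; <1,0,0>
#1 <2,0,0>
#2 <3,0,0>
PS:1↔2 J2 <3,0,1>
PS:2↔0 J2 <3,0,2>
P:0↔1 J1 <3,1,2>
#3 <4,1,2>
PS:3↔1 J2 <4,1,3>
#4 <5,1,3>
P:4↔2 J1 <5,2,3>
PS:0↔3 J2 <5,2,4>
P:4↔1 J1 <5,3,4>
3×4 − 2×3 − 1×4 = 2

M = 2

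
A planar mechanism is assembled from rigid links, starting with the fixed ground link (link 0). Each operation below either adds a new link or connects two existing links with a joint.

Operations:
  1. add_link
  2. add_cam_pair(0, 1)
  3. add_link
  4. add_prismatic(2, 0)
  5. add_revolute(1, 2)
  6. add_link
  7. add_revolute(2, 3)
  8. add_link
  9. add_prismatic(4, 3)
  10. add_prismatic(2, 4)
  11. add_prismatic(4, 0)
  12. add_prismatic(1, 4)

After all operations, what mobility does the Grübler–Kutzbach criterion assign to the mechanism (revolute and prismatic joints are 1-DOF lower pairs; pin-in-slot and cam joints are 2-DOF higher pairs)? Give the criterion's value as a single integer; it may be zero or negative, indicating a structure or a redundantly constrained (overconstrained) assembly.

[1;0;0] (link 0 is ground)
L+ [2;0;0]
C(0,1)∈J2 [2;0;1]
L+ [3;0;1]
P(2,0)∈J1 [3;1;1]
R(1,2)∈J1 [3;2;1]
L+ [4;2;1]
R(2,3)∈J1 [4;3;1]
L+ [5;3;1]
P(4,3)∈J1 [5;4;1]
P(2,4)∈J1 [5;5;1]
P(4,0)∈J1 [5;6;1]
P(1,4)∈J1 [5;7;1]
mobility = 12 − 14 − 1 = -3

M = -3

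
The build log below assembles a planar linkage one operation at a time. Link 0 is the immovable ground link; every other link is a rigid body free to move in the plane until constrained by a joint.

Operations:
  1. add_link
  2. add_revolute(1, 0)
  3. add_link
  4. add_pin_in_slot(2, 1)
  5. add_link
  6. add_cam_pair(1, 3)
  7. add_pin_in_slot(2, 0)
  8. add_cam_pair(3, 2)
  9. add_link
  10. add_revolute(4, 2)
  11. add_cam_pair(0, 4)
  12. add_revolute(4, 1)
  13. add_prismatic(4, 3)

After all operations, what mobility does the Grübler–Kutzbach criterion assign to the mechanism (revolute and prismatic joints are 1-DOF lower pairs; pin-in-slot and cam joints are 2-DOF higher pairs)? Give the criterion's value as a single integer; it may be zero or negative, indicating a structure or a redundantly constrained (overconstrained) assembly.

link 0 = ground. State L|J1|J2 = 1|0|0
+link1  2|0|0
R(1,0) f=1→J1  2|1|0
+link2  3|1|0
PS(2,1) f=2→J2  3|1|1
+link3  4|1|1
C(1,3) f=2→J2  4|1|2
PS(2,0) f=2→J2  4|1|3
C(3,2) f=2→J2  4|1|4
+link4  5|1|4
R(4,2) f=1→J1  5|2|4
C(0,4) f=2→J2  5|2|5
R(4,1) f=1→J1  5|3|5
P(4,3) f=1→J1  5|4|5
M = 3(5−1)−2·4−5 = 12−8−5 = -1

M = -1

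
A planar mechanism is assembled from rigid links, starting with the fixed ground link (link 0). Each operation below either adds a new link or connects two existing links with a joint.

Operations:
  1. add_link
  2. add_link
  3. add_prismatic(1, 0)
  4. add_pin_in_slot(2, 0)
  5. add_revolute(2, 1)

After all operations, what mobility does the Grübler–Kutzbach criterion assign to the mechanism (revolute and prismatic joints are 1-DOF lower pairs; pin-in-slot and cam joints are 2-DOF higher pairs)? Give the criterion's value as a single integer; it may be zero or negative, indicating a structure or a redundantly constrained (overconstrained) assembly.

link 0 = ground. State L|J1|J2 = 1|0|0
+link1  2|0|0
+link2  3|0|0
P(1,0) f=1→J1  3|1|0
PS(2,0) f=2→J2  3|1|1
R(2,1) f=1→J1  3|2|1
M = 3(3−1)−2·2−1 = 6−4−1 = 1

M = 1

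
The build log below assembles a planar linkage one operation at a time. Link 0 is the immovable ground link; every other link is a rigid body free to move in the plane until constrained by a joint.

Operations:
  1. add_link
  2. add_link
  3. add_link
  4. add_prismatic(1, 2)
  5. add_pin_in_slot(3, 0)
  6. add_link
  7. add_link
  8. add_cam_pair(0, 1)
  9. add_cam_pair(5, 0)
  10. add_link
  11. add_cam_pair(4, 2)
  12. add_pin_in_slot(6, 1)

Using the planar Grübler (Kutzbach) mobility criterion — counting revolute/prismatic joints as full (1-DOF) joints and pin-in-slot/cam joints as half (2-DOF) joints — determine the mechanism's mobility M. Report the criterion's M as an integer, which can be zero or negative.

link 0 = ground. State L|J1|J2 = 1|0|0
+link1  2|0|0
+link2  3|0|0
+link3  4|0|0
P(1,2) f=1→J1  4|1|0
PS(3,0) f=2→J2  4|1|1
+link4  5|1|1
+link5  6|1|1
C(0,1) f=2→J2  6|1|2
C(5,0) f=2→J2  6|1|3
+link6  7|1|3
C(4,2) f=2→J2  7|1|4
PS(6,1) f=2→J2  7|1|5
M = 3(7−1)−2·1−5 = 18−2−5 = 11

M = 11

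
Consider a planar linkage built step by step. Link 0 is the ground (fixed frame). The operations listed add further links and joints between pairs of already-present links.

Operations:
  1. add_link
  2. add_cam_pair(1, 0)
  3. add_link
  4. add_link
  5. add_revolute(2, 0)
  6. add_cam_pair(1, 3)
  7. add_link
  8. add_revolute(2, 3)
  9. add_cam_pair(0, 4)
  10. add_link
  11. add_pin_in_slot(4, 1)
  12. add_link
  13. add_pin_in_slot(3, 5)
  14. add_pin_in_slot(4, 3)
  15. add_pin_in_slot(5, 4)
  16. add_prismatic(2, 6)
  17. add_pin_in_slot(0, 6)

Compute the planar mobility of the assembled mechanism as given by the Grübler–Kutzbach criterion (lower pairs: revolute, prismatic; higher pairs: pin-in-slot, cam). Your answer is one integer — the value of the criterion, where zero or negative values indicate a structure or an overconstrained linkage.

ground; <1,0,0>
#1 <2,0,0>
C:1↔0 J2 <2,0,1>
#2 <3,0,1>
#3 <4,0,1>
R:2↔0 J1 <4,1,1>
C:1↔3 J2 <4,1,2>
#4 <5,1,2>
R:2↔3 J1 <5,2,2>
C:0↔4 J2 <5,2,3>
#5 <6,2,3>
PS:4↔1 J2 <6,2,4>
#6 <7,2,4>
PS:3↔5 J2 <7,2,5>
PS:4↔3 J2 <7,2,6>
PS:5↔4 J2 <7,2,7>
P:2↔6 J1 <7,3,7>
PS:0↔6 J2 <7,3,8>
3×6 − 2×3 − 1×8 = 4

M = 4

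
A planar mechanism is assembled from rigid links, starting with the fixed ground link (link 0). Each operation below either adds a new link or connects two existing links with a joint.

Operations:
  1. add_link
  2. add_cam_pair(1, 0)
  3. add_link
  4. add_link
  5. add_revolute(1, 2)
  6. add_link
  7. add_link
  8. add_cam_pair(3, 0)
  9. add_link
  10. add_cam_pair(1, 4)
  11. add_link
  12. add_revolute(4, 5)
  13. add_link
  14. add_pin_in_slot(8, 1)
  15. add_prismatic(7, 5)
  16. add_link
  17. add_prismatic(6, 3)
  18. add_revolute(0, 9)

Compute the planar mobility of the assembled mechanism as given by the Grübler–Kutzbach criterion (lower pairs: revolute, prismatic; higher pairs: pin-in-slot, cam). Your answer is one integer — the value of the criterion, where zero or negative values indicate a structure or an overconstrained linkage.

M = 13

[1;0;0] (link 0 is ground)
L+ [2;0;0]
C(1,0)∈J2 [2;0;1]
L+ [3;0;1]
L+ [4;0;1]
R(1,2)∈J1 [4;1;1]
L+ [5;1;1]
L+ [6;1;1]
C(3,0)∈J2 [6;1;2]
L+ [7;1;2]
C(1,4)∈J2 [7;1;3]
L+ [8;1;3]
R(4,5)∈J1 [8;2;3]
L+ [9;2;3]
PS(8,1)∈J2 [9;2;4]
P(7,5)∈J1 [9;3;4]
L+ [10;3;4]
P(6,3)∈J1 [10;4;4]
R(0,9)∈J1 [10;5;4]
mobility = 27 − 10 − 4 = 13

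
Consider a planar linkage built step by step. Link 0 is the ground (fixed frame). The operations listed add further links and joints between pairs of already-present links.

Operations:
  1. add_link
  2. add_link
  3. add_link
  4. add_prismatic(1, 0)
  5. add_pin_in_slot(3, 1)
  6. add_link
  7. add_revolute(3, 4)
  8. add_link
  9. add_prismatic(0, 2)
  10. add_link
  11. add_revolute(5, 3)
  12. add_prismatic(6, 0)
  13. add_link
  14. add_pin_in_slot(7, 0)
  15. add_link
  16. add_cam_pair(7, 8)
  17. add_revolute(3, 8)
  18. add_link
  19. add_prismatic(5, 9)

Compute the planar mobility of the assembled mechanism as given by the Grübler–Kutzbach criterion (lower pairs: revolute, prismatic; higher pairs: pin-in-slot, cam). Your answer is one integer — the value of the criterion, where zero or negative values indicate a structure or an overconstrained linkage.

M = 10

ground; <1,0,0>
#1 <2,0,0>
#2 <3,0,0>
#3 <4,0,0>
P:1↔0 J1 <4,1,0>
PS:3↔1 J2 <4,1,1>
#4 <5,1,1>
R:3↔4 J1 <5,2,1>
#5 <6,2,1>
P:0↔2 J1 <6,3,1>
#6 <7,3,1>
R:5↔3 J1 <7,4,1>
P:6↔0 J1 <7,5,1>
#7 <8,5,1>
PS:7↔0 J2 <8,5,2>
#8 <9,5,2>
C:7↔8 J2 <9,5,3>
R:3↔8 J1 <9,6,3>
#9 <10,6,3>
P:5↔9 J1 <10,7,3>
3×9 − 2×7 − 1×3 = 10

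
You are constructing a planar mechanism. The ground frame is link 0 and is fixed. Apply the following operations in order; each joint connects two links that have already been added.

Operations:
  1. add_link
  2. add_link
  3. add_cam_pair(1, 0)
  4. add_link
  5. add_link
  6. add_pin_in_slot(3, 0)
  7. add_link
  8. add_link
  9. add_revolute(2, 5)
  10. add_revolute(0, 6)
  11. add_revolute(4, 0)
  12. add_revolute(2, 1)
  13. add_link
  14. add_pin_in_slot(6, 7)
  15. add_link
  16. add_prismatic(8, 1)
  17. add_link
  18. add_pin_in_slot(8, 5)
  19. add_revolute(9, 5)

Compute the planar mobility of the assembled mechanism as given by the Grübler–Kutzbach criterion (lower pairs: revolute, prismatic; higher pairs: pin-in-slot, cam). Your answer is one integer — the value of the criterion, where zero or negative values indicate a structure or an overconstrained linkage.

M = 11

L=1 J1=0 J2=0
add link → L=2 J1=0 J2=0
add link → L=3 J1=0 J2=0
C@1,0 dof=2 J2 → L=3 J1=0 J2=1
add link → L=4 J1=0 J2=1
add link → L=5 J1=0 J2=1
PS@3,0 dof=2 J2 → L=5 J1=0 J2=2
add link → L=6 J1=0 J2=2
add link → L=7 J1=0 J2=2
R@2,5 dof=1 J1 → L=7 J1=1 J2=2
R@0,6 dof=1 J1 → L=7 J1=2 J2=2
R@4,0 dof=1 J1 → L=7 J1=3 J2=2
R@2,1 dof=1 J1 → L=7 J1=4 J2=2
add link → L=8 J1=4 J2=2
PS@6,7 dof=2 J2 → L=8 J1=4 J2=3
add link → L=9 J1=4 J2=3
P@8,1 dof=1 J1 → L=9 J1=5 J2=3
add link → L=10 J1=5 J2=3
PS@8,5 dof=2 J2 → L=10 J1=5 J2=4
R@9,5 dof=1 J1 → L=10 J1=6 J2=4
M=3(L−1)−2J1−J2=3·9−2·6−4=11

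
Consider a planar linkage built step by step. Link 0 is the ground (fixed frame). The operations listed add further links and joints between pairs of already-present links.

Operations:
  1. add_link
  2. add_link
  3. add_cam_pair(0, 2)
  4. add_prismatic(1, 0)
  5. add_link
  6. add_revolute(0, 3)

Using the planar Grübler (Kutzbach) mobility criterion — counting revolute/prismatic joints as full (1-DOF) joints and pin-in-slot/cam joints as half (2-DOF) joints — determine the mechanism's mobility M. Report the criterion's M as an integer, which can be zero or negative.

(L,J1,J2)=(1,0,0); link0 fixed
link1: (2,0,0)
link2: (3,0,0)
C 0-2 [J2]: (3,0,1)
P 1-0 [J1]: (3,1,1)
link3: (4,1,1)
R 0-3 [J1]: (4,2,1)
Grübler: 3·3 − 2·2 − 1 = 4

M = 4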